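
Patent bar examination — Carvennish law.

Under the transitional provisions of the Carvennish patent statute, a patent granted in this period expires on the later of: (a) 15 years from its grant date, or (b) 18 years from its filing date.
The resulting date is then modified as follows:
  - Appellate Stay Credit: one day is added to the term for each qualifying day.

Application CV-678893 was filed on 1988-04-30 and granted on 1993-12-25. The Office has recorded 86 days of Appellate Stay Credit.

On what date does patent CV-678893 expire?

(a) grant + 15 years → 25 December 2008.
(b) filing + 18 years → 30 April 2006.
Later of the two: 25 December 2008.
Appellate Stay Credit: +86 days → 21 March 2009.

March 21, 2009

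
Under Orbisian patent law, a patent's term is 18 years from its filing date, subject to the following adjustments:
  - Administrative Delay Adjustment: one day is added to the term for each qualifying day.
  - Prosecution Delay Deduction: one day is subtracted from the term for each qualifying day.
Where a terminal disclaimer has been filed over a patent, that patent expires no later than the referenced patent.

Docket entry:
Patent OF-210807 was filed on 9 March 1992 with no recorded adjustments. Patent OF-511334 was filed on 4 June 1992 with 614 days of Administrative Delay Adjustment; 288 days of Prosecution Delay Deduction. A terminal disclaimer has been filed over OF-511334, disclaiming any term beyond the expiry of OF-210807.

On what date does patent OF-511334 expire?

Natural term of OF-511334:
  Base: filing + 18 years → 4 June 2010.
  Administrative Delay Adjustment: +614 days → 8 February 2012.
  Prosecution Delay Deduction: −288 days → 26 April 2011.
Expiry of referenced patent OF-210807:
  Base: filing + 18 years → 9 March 2010.
Terminal disclaimer: OF-511334 expires on the earlier of 26 April 2011 and 9 March 2010.

March 9, 2010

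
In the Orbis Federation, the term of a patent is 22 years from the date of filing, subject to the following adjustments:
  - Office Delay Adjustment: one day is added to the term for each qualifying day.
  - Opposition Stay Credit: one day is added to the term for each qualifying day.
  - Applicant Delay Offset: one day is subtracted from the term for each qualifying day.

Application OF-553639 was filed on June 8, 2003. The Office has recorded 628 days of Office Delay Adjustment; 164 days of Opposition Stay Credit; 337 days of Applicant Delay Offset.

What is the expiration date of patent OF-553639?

2026-09-06

Base term: filing date + 22 years → 8 June 2025.
Office Delay Adjustment: +628 days → 26 February 2027.
Opposition Stay Credit: +164 days → 9 August 2027.
Applicant Delay Offset: −337 days → 6 September 2026.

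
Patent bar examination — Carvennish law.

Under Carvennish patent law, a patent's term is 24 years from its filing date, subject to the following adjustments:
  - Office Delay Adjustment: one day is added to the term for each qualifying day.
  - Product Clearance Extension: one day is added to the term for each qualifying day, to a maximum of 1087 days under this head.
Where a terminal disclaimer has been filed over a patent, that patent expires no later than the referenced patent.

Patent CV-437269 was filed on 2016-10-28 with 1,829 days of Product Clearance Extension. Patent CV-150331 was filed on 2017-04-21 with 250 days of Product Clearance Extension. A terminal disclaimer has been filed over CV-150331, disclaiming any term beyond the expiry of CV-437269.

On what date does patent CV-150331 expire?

December 27, 2041

Natural term of CV-150331:
  Base: filing + 24 years → 21 April 2041.
  Product Clearance Extension: 250 days (within the 1087-day cap) → +250 days → 27 December 2041.
Expiry of referenced patent CV-437269:
  Base: filing + 24 years → 28 October 2040.
  Product Clearance Extension: 1829 days claimed exceeds the 1087-day cap, so +1087 days → 20 October 2043.
Terminal disclaimer: CV-150331 expires on the earlier of 27 December 2041 and 20 October 2043.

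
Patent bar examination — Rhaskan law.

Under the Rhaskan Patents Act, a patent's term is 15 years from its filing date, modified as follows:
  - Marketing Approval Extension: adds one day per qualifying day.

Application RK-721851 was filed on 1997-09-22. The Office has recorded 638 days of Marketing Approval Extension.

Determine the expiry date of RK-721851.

Base term: filing date + 15 years → 22 September 2012.
Marketing Approval Extension: +638 days → 22 June 2014.

June 22, 2014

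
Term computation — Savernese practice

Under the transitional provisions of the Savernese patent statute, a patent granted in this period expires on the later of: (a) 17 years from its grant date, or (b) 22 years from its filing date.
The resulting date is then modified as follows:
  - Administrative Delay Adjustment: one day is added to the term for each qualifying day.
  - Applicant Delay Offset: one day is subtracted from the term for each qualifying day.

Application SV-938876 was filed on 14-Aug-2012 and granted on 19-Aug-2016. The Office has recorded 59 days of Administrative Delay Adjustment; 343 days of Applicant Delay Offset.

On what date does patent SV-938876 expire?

2033-11-03

(a) grant + 17 years → 19 August 2033.
(b) filing + 22 years → 14 August 2034.
Later of the two: 14 August 2034.
Administrative Delay Adjustment: +59 days → 12 October 2034.
Applicant Delay Offset: −343 days → 3 November 2033.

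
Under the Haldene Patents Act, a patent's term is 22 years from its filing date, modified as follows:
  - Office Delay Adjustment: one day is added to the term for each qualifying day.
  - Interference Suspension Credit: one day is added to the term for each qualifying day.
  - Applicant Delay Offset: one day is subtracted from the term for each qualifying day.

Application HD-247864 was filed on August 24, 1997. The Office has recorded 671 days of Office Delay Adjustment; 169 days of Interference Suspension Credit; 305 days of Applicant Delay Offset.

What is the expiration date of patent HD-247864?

Base term: filing date + 22 years → 24 August 2019.
Office Delay Adjustment: +671 days → 25 June 2021.
Interference Suspension Credit: +169 days → 11 December 2021.
Applicant Delay Offset: −305 days → 9 February 2021.

February 9, 2021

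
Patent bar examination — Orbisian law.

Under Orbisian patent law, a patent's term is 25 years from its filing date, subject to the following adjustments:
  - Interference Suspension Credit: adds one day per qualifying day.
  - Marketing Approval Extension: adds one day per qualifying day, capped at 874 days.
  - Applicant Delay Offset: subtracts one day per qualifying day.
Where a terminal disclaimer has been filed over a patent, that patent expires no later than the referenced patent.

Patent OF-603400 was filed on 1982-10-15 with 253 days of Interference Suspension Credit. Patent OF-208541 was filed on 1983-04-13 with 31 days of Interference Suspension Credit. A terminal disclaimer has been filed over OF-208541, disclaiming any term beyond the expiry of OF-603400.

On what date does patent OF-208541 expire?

Natural term of OF-208541:
  Base: filing + 25 years → 13 April 2008.
  Interference Suspension Credit: +31 days → 14 May 2008.
Expiry of referenced patent OF-603400:
  Base: filing + 25 years → 15 October 2007.
  Interference Suspension Credit: +253 days → 24 June 2008.
Terminal disclaimer: OF-208541 expires on the earlier of 14 May 2008 and 24 June 2008.

May 14, 2008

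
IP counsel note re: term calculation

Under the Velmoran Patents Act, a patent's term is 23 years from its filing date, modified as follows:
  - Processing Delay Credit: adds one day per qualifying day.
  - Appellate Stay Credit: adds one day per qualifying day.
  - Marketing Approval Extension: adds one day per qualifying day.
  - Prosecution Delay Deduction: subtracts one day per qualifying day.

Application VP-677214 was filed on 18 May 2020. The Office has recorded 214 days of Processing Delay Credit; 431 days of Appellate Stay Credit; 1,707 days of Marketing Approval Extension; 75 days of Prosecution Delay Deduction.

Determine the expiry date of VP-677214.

Base term: filing date + 23 years → 18 May 2043.
Processing Delay Credit: +214 days → 18 December 2043.
Appellate Stay Credit: +431 days → 21 February 2045.
Marketing Approval Extension: +1707 days → 25 October 2049.
Prosecution Delay Deduction: −75 days → 11 August 2049.

August 11, 2049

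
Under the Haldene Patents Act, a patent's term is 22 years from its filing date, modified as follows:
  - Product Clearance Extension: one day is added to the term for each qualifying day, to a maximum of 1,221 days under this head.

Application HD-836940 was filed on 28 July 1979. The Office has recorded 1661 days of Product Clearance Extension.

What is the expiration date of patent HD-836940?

2004-11-30

Base term: filing date + 22 years → 28 July 2001.
Product Clearance Extension: 1661 days claimed exceeds the 1221-day cap, so +1221 days → 30 November 2004.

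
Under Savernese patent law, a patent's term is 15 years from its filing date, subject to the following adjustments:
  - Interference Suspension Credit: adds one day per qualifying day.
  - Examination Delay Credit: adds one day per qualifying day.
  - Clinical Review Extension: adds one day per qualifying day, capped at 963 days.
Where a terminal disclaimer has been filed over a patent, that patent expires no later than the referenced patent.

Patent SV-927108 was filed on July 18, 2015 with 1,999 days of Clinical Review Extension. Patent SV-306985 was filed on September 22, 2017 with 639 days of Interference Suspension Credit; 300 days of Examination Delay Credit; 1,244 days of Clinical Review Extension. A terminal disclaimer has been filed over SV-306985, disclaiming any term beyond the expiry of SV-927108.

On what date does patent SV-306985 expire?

2033-03-07

Natural term of SV-306985:
  Base: filing + 15 years → 22 September 2032.
  Interference Suspension Credit: +639 days → 23 June 2034.
  Examination Delay Credit: +300 days → 19 April 2035.
  Clinical Review Extension: 1244 days claimed exceeds the 963-day cap, so +963 days → 7 December 2037.
Expiry of referenced patent SV-927108:
  Base: filing + 15 years → 18 July 2030.
  Clinical Review Extension: 1999 days claimed exceeds the 963-day cap, so +963 days → 7 March 2033.
Terminal disclaimer: SV-306985 expires on the earlier of 7 December 2037 and 7 March 2033.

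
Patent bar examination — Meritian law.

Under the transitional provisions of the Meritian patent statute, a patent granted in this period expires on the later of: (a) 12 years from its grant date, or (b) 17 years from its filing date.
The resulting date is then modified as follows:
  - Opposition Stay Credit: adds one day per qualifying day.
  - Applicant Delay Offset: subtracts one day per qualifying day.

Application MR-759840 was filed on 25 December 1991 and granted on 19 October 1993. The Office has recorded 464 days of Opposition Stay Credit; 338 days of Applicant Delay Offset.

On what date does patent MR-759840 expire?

(a) grant + 12 years → 19 October 2005.
(b) filing + 17 years → 25 December 2008.
Later of the two: 25 December 2008.
Opposition Stay Credit: +464 days → 3 April 2010.
Applicant Delay Offset: −338 days → 30 April 2009.

2009-04-30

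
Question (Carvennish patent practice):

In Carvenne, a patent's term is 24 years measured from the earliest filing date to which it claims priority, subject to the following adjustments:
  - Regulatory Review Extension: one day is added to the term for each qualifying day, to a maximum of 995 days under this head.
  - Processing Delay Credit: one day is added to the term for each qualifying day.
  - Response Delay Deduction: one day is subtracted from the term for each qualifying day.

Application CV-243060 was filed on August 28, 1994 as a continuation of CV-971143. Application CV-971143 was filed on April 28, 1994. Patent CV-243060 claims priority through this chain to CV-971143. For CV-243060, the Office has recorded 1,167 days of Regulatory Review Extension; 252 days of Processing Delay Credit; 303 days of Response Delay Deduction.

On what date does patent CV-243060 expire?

Earliest priority filing: 28 April 1994.
Base term: 28 April 1994 + 24 years → 28 April 2018.
Regulatory Review Extension: 1167 days claimed exceeds the 995-day cap, so +995 days → 17 January 2021.
Processing Delay Credit: +252 days → 26 September 2021.
Response Delay Deduction: −303 days → 27 November 2020.

2020-11-27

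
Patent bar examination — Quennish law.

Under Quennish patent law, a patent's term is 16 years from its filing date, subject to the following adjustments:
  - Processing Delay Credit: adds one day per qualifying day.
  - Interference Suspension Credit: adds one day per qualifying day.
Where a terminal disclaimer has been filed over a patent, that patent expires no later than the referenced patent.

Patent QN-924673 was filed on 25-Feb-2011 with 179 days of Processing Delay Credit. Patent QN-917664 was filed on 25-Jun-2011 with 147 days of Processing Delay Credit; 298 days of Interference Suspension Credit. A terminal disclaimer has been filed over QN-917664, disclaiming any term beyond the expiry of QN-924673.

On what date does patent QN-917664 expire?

August 23, 2027

Natural term of QN-917664:
  Base: filing + 16 years → 25 June 2027.
  Processing Delay Credit: +147 days → 19 November 2027.
  Interference Suspension Credit: +298 days → 12 September 2028.
Expiry of referenced patent QN-924673:
  Base: filing + 16 years → 25 February 2027.
  Processing Delay Credit: +179 days → 23 August 2027.
Terminal disclaimer: QN-917664 expires on the earlier of 12 September 2028 and 23 August 2027.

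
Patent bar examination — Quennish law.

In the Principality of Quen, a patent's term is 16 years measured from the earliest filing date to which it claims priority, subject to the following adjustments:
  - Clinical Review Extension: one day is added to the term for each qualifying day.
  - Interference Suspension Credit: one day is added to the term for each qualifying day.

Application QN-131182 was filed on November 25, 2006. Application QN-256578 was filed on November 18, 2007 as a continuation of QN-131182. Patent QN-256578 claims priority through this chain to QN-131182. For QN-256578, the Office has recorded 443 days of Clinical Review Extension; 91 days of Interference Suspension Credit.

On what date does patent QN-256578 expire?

2024-05-12

Earliest priority filing: 25 November 2006.
Base term: 25 November 2006 + 16 years → 25 November 2022.
Clinical Review Extension: +443 days → 11 February 2024.
Interference Suspension Credit: +91 days → 12 May 2024.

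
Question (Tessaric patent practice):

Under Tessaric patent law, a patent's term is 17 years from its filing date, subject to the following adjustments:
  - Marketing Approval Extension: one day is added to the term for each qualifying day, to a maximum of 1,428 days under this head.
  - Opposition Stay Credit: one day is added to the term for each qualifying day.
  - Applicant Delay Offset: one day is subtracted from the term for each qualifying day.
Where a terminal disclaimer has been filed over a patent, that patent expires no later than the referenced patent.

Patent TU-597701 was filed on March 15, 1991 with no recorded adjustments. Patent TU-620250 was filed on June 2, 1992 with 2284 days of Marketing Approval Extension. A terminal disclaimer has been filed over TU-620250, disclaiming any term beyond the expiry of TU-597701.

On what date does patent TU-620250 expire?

March 15, 2008

Natural term of TU-620250:
  Base: filing + 17 years → 2 June 2009.
  Marketing Approval Extension: 2284 days claimed exceeds the 1428-day cap, so +1428 days → 30 April 2013.
Expiry of referenced patent TU-597701:
  Base: filing + 17 years → 15 March 2008.
Terminal disclaimer: TU-620250 expires on the earlier of 30 April 2013 and 15 March 2008.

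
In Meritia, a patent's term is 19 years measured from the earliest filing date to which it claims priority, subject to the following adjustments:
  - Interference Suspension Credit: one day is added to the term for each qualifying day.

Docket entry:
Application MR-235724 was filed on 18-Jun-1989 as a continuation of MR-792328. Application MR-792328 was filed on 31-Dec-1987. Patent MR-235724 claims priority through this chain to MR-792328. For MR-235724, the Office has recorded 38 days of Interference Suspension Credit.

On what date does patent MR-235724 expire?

Earliest priority filing: 31 December 1987.
Base term: 31 December 1987 + 19 years → 31 December 2006.
Interference Suspension Credit: +38 days → 7 February 2007.

2007-02-07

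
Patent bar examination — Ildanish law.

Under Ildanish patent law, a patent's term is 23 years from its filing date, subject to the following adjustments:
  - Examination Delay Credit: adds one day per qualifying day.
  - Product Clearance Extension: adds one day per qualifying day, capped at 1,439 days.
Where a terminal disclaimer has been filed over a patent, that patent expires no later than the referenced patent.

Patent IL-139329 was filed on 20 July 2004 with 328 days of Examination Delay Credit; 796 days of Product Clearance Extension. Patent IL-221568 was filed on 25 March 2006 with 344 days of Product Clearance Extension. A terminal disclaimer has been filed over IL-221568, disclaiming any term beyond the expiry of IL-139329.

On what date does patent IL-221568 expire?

2030-03-04

Natural term of IL-221568:
  Base: filing + 23 years → 25 March 2029.
  Product Clearance Extension: 344 days (within the 1439-day cap) → +344 days → 4 March 2030.
Expiry of referenced patent IL-139329:
  Base: filing + 23 years → 20 July 2027.
  Examination Delay Credit: +328 days → 12 June 2028.
  Product Clearance Extension: 796 days (within the 1439-day cap) → +796 days → 17 August 2030.
Terminal disclaimer: IL-221568 expires on the earlier of 4 March 2030 and 17 August 2030.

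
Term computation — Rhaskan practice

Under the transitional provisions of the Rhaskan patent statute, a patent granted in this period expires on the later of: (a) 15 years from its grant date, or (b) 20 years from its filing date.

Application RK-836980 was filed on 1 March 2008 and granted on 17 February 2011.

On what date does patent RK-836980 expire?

March 1, 2028

(a) grant + 15 years → 17 February 2026.
(b) filing + 20 years → 1 March 2028.
Later of the two: 1 March 2028.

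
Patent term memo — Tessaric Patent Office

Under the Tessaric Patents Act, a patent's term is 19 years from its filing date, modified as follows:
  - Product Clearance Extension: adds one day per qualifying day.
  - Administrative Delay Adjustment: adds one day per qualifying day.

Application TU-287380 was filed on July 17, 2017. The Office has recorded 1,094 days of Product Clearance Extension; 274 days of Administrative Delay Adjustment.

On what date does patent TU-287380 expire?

April 15, 2040

Base term: filing date + 19 years → 17 July 2036.
Product Clearance Extension: +1094 days → 16 July 2039.
Administrative Delay Adjustment: +274 days → 15 April 2040.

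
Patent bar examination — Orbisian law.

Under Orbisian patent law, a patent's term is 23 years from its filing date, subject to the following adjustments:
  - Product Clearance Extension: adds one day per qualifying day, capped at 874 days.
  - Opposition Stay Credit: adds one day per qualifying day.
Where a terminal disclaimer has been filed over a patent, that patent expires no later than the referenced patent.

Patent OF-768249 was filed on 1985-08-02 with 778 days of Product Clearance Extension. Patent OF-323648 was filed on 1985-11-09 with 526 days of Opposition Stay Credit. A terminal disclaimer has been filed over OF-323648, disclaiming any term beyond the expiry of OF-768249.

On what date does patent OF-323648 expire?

Natural term of OF-323648:
  Base: filing + 23 years → 9 November 2008.
  Opposition Stay Credit: +526 days → 19 April 2010.
Expiry of referenced patent OF-768249:
  Base: filing + 23 years → 2 August 2008.
  Product Clearance Extension: 778 days (within the 874-day cap) → +778 days → 19 September 2010.
Terminal disclaimer: OF-323648 expires on the earlier of 19 April 2010 and 19 September 2010.

2010-04-19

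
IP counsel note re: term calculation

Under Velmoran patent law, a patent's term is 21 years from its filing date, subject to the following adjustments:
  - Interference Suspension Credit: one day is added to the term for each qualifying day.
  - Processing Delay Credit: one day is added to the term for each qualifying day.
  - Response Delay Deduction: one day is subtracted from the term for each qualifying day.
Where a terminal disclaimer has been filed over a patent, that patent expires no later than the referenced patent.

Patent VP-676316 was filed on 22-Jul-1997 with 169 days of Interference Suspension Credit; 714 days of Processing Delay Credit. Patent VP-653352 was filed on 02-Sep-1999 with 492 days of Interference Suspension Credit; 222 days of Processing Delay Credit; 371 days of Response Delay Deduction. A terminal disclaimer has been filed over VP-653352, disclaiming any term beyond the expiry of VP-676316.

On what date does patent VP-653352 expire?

Natural term of VP-653352:
  Base: filing + 21 years → 2 September 2020.
  Interference Suspension Credit: +492 days → 7 January 2022.
  Processing Delay Credit: +222 days → 17 August 2022.
  Response Delay Deduction: −371 days → 11 August 2021.
Expiry of referenced patent VP-676316:
  Base: filing + 21 years → 22 July 2018.
  Interference Suspension Credit: +169 days → 7 January 2019.
  Processing Delay Credit: +714 days → 21 December 2020.
Terminal disclaimer: VP-653352 expires on the earlier of 11 August 2021 and 21 December 2020.

December 21, 2020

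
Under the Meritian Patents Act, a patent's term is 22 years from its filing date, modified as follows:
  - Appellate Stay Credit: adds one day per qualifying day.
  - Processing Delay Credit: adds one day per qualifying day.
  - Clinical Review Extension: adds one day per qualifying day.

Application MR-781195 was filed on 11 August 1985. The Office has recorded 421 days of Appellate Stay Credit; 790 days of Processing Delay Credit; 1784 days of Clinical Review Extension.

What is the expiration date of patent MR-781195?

Base term: filing date + 22 years → 11 August 2007.
Appellate Stay Credit: +421 days → 5 October 2008.
Processing Delay Credit: +790 days → 4 December 2010.
Clinical Review Extension: +1784 days → 23 October 2015.

October 23, 2015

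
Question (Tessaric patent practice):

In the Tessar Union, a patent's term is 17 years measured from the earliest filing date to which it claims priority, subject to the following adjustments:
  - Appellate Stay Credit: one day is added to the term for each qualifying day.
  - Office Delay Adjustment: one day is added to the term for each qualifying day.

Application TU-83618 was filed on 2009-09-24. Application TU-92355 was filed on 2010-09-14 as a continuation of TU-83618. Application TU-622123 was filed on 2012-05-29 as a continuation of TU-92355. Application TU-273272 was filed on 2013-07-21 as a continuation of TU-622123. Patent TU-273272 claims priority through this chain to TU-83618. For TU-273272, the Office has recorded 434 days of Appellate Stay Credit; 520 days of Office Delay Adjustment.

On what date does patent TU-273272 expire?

Earliest priority filing: 24 September 2009.
Base term: 24 September 2009 + 17 years → 24 September 2026.
Appellate Stay Credit: +434 days → 2 December 2027.
Office Delay Adjustment: +520 days → 5 May 2029.

2029-05-05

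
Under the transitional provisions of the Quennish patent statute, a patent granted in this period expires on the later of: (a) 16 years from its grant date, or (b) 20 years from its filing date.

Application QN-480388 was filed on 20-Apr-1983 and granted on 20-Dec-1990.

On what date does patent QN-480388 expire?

2006-12-20

(a) grant + 16 years → 20 December 2006.
(b) filing + 20 years → 20 April 2003.
Later of the two: 20 December 2006.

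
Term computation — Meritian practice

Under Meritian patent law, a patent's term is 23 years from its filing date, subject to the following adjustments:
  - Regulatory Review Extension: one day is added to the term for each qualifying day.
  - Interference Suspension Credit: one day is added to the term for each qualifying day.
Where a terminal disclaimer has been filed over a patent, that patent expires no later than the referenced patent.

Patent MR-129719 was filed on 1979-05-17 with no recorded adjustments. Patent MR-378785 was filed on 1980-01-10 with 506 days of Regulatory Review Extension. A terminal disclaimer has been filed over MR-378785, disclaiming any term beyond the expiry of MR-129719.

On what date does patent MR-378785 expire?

Natural term of MR-378785:
  Base: filing + 23 years → 10 January 2003.
  Regulatory Review Extension: +506 days → 30 May 2004.
Expiry of referenced patent MR-129719:
  Base: filing + 23 years → 17 May 2002.
Terminal disclaimer: MR-378785 expires on the earlier of 30 May 2004 and 17 May 2002.

May 17, 2002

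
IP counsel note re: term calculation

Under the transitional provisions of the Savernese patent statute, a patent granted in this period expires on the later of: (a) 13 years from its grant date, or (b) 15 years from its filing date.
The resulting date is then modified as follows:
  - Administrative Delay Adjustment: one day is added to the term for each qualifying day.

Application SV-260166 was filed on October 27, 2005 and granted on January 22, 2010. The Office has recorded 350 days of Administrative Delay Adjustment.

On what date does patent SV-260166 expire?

(a) grant + 13 years → 22 January 2023.
(b) filing + 15 years → 27 October 2020.
Later of the two: 22 January 2023.
Administrative Delay Adjustment: +350 days → 7 January 2024.

2024-01-07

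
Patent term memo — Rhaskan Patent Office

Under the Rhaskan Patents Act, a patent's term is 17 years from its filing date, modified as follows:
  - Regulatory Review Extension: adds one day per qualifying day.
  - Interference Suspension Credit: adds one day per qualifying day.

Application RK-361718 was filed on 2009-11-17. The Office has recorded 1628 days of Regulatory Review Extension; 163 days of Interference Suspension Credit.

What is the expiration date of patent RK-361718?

Base term: filing date + 17 years → 17 November 2026.
Regulatory Review Extension: +1628 days → 3 May 2031.
Interference Suspension Credit: +163 days → 13 October 2031.

2031-10-13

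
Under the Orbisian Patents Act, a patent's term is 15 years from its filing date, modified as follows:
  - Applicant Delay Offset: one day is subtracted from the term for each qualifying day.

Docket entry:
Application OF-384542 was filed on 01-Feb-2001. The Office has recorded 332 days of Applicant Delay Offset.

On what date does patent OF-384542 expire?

March 6, 2015

Base term: filing date + 15 years → 1 February 2016.
Applicant Delay Offset: −332 days → 6 March 2015.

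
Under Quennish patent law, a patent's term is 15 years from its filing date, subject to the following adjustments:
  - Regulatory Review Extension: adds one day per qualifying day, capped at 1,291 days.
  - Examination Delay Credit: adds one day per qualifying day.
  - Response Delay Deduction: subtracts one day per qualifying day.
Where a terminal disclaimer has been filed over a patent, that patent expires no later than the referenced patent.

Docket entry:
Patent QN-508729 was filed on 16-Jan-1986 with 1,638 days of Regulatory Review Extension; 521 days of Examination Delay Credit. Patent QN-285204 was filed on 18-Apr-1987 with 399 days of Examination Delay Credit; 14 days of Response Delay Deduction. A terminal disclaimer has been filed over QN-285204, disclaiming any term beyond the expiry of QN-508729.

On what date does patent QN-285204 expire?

Natural term of QN-285204:
  Base: filing + 15 years → 18 April 2002.
  Examination Delay Credit: +399 days → 22 May 2003.
  Response Delay Deduction: −14 days → 8 May 2003.
Expiry of referenced patent QN-508729:
  Base: filing + 15 years → 16 January 2001.
  Regulatory Review Extension: 1638 days claimed exceeds the 1291-day cap, so +1291 days → 30 July 2004.
  Examination Delay Credit: +521 days → 2 January 2006.
Terminal disclaimer: QN-285204 expires on the earlier of 8 May 2003 and 2 January 2006.

May 8, 2003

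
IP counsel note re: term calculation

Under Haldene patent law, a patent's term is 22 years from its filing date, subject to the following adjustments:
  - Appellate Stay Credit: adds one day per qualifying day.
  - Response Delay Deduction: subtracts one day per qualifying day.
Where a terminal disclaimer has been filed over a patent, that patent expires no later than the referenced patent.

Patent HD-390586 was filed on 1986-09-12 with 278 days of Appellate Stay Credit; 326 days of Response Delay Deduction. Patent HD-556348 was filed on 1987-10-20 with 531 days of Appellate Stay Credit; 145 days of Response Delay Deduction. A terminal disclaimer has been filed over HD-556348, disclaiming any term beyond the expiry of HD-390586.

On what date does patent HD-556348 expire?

Natural term of HD-556348:
  Base: filing + 22 years → 20 October 2009.
  Appellate Stay Credit: +531 days → 4 April 2011.
  Response Delay Deduction: −145 days → 10 November 2010.
Expiry of referenced patent HD-390586:
  Base: filing + 22 years → 12 September 2008.
  Appellate Stay Credit: +278 days → 17 June 2009.
  Response Delay Deduction: −326 days → 26 July 2008.
Terminal disclaimer: HD-556348 expires on the earlier of 10 November 2010 and 26 July 2008.

July 26, 2008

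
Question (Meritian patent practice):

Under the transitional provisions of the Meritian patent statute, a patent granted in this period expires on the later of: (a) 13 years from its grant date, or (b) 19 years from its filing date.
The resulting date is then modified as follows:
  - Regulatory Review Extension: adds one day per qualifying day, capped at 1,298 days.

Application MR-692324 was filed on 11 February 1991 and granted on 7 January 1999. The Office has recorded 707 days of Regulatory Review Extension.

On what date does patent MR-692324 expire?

(a) grant + 13 years → 7 January 2012.
(b) filing + 19 years → 11 February 2010.
Later of the two: 7 January 2012.
Regulatory Review Extension: 707 days (within the 1298-day cap) → +707 days → 14 December 2013.

December 14, 2013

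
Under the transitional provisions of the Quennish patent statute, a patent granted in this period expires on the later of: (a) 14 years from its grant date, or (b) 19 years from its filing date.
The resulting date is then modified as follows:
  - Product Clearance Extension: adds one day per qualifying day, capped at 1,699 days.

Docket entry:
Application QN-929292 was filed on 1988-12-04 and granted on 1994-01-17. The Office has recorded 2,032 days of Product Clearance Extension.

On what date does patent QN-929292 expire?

(a) grant + 14 years → 17 January 2008.
(b) filing + 19 years → 4 December 2007.
Later of the two: 17 January 2008.
Product Clearance Extension: 2032 days claimed exceeds the 1699-day cap, so +1699 days → 11 September 2012.

2012-09-11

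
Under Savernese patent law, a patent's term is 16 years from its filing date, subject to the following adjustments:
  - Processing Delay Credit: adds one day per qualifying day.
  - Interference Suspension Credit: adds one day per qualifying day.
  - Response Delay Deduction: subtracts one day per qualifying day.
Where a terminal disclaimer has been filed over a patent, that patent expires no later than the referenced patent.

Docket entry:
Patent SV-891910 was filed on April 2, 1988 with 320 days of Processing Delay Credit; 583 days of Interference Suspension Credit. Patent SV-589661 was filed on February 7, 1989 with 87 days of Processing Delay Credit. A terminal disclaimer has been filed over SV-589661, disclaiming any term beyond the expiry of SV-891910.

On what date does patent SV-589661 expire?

May 5, 2005

Natural term of SV-589661:
  Base: filing + 16 years → 7 February 2005.
  Processing Delay Credit: +87 days → 5 May 2005.
Expiry of referenced patent SV-891910:
  Base: filing + 16 years → 2 April 2004.
  Processing Delay Credit: +320 days → 16 February 2005.
  Interference Suspension Credit: +583 days → 22 September 2006.
Terminal disclaimer: SV-589661 expires on the earlier of 5 May 2005 and 22 September 2006.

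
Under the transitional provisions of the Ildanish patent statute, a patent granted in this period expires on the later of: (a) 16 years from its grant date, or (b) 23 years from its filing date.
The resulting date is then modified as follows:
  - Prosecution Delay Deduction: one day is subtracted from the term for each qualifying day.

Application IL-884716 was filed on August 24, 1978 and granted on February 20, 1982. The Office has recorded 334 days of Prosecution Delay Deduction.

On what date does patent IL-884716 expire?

(a) grant + 16 years → 20 February 1998.
(b) filing + 23 years → 24 August 2001.
Later of the two: 24 August 2001.
Prosecution Delay Deduction: −334 days → 24 September 2000.

September 24, 2000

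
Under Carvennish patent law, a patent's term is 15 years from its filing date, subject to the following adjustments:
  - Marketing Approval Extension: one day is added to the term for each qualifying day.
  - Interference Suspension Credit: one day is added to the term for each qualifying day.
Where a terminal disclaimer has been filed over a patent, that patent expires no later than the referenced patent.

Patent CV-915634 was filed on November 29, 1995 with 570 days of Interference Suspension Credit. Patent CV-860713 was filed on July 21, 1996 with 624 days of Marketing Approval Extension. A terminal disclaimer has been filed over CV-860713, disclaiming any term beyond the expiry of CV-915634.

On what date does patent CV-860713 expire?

Natural term of CV-860713:
  Base: filing + 15 years → 21 July 2011.
  Marketing Approval Extension: +624 days → 5 April 2013.
Expiry of referenced patent CV-915634:
  Base: filing + 15 years → 29 November 2010.
  Interference Suspension Credit: +570 days → 21 June 2012.
Terminal disclaimer: CV-860713 expires on the earlier of 5 April 2013 and 21 June 2012.

2012-06-21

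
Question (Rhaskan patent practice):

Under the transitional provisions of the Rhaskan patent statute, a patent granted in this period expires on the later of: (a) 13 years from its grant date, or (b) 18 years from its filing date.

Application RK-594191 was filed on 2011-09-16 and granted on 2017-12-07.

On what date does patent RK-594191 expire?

2030-12-07

(a) grant + 13 years → 7 December 2030.
(b) filing + 18 years → 16 September 2029.
Later of the two: 7 December 2030.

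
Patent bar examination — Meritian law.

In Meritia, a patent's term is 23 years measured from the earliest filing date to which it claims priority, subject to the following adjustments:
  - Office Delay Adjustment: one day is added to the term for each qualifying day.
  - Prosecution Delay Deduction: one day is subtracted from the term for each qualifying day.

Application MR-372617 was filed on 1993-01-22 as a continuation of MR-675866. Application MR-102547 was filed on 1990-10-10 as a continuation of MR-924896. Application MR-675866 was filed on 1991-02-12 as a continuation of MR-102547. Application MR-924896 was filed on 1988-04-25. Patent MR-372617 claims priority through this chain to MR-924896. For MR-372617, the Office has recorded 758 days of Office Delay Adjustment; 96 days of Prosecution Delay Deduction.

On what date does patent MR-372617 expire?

February 15, 2013

Earliest priority filing: 25 April 1988.
Base term: 25 April 1988 + 23 years → 25 April 2011.
Office Delay Adjustment: +758 days → 22 May 2013.
Prosecution Delay Deduction: −96 days → 15 February 2013.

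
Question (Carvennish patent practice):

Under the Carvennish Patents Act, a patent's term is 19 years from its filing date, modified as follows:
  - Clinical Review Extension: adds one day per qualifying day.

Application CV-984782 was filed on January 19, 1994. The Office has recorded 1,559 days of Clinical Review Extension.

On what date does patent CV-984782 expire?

April 27, 2017

Base term: filing date + 19 years → 19 January 2013.
Clinical Review Extension: +1559 days → 27 April 2017.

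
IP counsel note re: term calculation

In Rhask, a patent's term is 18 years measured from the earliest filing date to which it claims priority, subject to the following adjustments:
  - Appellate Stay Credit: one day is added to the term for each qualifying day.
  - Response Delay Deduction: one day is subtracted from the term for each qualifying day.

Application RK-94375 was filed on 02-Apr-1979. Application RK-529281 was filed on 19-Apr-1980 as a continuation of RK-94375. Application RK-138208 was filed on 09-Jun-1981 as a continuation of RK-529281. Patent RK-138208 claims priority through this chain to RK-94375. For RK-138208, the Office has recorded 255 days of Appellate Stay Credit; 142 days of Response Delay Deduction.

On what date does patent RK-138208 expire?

July 24, 1997

Earliest priority filing: 2 April 1979.
Base term: 2 April 1979 + 18 years → 2 April 1997.
Appellate Stay Credit: +255 days → 13 December 1997.
Response Delay Deduction: −142 days → 24 July 1997.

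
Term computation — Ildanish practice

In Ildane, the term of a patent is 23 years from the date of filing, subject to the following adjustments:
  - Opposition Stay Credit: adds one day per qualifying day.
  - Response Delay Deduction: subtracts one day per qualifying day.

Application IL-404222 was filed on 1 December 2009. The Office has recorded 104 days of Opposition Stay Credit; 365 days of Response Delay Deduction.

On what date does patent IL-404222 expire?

Base term: filing date + 23 years → 1 December 2032.
Opposition Stay Credit: +104 days → 15 March 2033.
Response Delay Deduction: −365 days → 15 March 2032.

March 15, 2032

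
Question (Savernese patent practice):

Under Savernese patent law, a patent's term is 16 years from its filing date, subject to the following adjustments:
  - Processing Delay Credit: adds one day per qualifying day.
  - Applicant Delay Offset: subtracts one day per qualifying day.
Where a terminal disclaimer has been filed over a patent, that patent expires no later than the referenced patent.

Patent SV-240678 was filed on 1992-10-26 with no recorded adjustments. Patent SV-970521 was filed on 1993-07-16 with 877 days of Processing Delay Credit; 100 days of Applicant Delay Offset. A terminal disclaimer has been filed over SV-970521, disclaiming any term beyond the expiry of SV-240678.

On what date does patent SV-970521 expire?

2008-10-26

Natural term of SV-970521:
  Base: filing + 16 years → 16 July 2009.
  Processing Delay Credit: +877 days → 10 December 2011.
  Applicant Delay Offset: −100 days → 1 September 2011.
Expiry of referenced patent SV-240678:
  Base: filing + 16 years → 26 October 2008.
Terminal disclaimer: SV-970521 expires on the earlier of 1 September 2011 and 26 October 2008.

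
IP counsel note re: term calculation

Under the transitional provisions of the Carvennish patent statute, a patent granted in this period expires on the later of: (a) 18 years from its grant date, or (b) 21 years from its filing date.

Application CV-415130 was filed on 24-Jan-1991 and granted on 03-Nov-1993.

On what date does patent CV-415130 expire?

January 24, 2012

(a) grant + 18 years → 3 November 2011.
(b) filing + 21 years → 24 January 2012.
Later of the two: 24 January 2012.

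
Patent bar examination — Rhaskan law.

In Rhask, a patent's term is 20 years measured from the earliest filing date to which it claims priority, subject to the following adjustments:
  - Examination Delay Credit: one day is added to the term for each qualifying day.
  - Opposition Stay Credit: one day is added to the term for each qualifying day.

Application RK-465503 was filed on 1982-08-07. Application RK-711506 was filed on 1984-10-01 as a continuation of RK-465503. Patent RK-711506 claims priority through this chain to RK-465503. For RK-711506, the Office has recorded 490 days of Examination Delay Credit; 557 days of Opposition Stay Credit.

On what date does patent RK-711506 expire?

Earliest priority filing: 7 August 1982.
Base term: 7 August 1982 + 20 years → 7 August 2002.
Examination Delay Credit: +490 days → 10 December 2003.
Opposition Stay Credit: +557 days → 19 June 2005.

June 19, 2005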